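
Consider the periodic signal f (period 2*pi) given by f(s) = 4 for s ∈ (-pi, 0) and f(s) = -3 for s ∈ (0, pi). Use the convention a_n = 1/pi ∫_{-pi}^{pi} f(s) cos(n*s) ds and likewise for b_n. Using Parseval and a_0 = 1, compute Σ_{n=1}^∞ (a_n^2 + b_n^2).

49/2

Parseval: a_0^2/2 + Σ_{n≥1} (a_n^2+b_n^2) = 1/pi ∫_{-pi}^{pi} f(s)^2 ds = 25.
Subtract a_0^2/2 = 1/2: Σ (a_n^2+b_n^2) = 49/2.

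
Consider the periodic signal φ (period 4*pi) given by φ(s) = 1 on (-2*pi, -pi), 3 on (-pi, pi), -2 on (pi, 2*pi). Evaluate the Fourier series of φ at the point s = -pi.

2

At s = -pi the one-sided limits are φ(-pi^-) = 1 and φ(-pi^+) = 3.
By Dirichlet's theorem the series converges to their average, [(1) + (3)]/2 = 2.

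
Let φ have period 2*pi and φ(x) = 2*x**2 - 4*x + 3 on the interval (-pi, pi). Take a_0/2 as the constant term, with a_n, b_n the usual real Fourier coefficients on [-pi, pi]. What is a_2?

a_2 = 1/pi ∫_{-pi}^{pi} φ(x) cos(2*x) dx.
Integrating by parts twice (tabular method), an antiderivative of (2*x**2 - 4*x + 3) cos(2*x) is x**2*sin(2*x) - 2*x*sin(2*x) + x*cos(2*x) + sin(2*x) - cos(2*x); evaluating from -pi to pi: ∫_{-pi}^{pi} (2*x**2 - 4*x + 3) cos(2*x) dx = (-1 + pi) - (-pi - 1) = 2*pi.
Hence a_2 = (1/pi)·(2*pi) = 2.

2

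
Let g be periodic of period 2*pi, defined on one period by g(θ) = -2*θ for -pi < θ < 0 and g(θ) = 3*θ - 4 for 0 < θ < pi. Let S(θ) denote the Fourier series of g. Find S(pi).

-2 + 5*pi/2

θ = pi differs from θ = -pi by 1 full period(s), and the series is 2*pi-periodic.
At θ = -pi the one-sided limits are g(-pi^-) = -4 + 3*pi and g(-pi^+) = 2*pi.
By Dirichlet's theorem the series converges to their average, [(-4 + 3*pi) + (2*pi)]/2 = -2 + 5*pi/2.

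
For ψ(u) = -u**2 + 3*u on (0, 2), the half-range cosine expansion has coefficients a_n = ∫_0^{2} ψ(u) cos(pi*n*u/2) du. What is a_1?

a_1 = ∫_0^{2} (-u**2 + 3*u) cos(pi*u/2) du.
Integrating by parts twice (tabular method), an antiderivative of (-u**2 + 3*u) cos(pi*u/2) is -2*u**2*sin(pi*u/2)/pi + 6*u*sin(pi*u/2)/pi - 8*u*cos(pi*u/2)/pi**2 + 16*sin(pi*u/2)/pi**3 + 12*cos(pi*u/2)/pi**2; evaluating from 0 to 2: ∫_{0}^{2} (-u**2 + 3*u) cos(pi*u/2) du = (4/pi**2) - (12/pi**2) = -8/pi**2.
Hence a_1 = -8/pi**2.

-8/pi**2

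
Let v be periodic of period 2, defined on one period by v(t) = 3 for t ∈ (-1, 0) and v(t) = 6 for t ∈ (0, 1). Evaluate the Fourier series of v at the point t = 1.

9/2

t = 1 differs from t = -1 by 1 full period(s), and the series is 2-periodic.
At t = -1 the one-sided limits are v(-1^-) = 6 and v(-1^+) = 3.
By Dirichlet's theorem the series converges to their average, [(6) + (3)]/2 = 9/2.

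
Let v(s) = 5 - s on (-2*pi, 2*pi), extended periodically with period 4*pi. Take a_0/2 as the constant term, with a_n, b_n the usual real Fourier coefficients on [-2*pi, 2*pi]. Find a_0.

10

a_0 = (1/(2*pi)) ∫_{-2*pi}^{2*pi} v(s) ds = (1/(2*pi)) · (20*pi) = 10.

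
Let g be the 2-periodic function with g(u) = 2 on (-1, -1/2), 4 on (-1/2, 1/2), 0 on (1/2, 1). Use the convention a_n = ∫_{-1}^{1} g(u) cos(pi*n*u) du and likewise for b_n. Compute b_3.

b_3 = ∫_{-1}^{1} g(u) sin(3*pi*u) du.
Split the integral at the breakpoints.
Directly, an antiderivative of (2) sin(3*pi*u) is -2*cos(3*pi*u)/(3*pi); evaluating from -1 to -1/2: ∫_{-1}^{-1/2} (2) sin(3*pi*u) du = (0) - (2/(3*pi)) = -2/(3*pi).
Directly, an antiderivative of (4) sin(3*pi*u) is -4*cos(3*pi*u)/(3*pi); evaluating from -1/2 to 1/2: ∫_{-1/2}^{1/2} (4) sin(3*pi*u) du = (0) - (0) = 0.
∫_{1/2}^{1} (0) sin(3*pi*u) du = 0.
Summing the pieces gives b_3 = -2/(3*pi).

-2/(3*pi)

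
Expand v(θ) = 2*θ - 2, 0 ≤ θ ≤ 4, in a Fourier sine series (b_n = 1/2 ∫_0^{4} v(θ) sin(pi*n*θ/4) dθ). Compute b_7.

b_7 = 1/2 ∫_0^{4} (2*θ - 2) sin(7*pi*θ/4) dθ.
Integrating by parts (boundary term plus one more integral), an antiderivative of (2*θ - 2) sin(7*pi*θ/4) is -8*θ*cos(7*pi*θ/4)/(7*pi) + 32*sin(7*pi*θ/4)/(49*pi**2) + 8*cos(7*pi*θ/4)/(7*pi); evaluating from 0 to 4: ∫_{0}^{4} (2*θ - 2) sin(7*pi*θ/4) dθ = (24/(7*pi)) - (8/(7*pi)) = 16/(7*pi).
Hence b_7 = (1/2)·(16/(7*pi)) = 8/(7*pi).

8/(7*pi)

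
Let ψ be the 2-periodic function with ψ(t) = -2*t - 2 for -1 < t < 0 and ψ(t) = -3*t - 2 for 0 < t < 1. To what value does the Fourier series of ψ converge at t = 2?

-2

t = 2 differs from t = 0 by 1 full period(s), and the series is 2-periodic.
ψ is continuous at t = 0 with value -2, so the series converges to -2 there.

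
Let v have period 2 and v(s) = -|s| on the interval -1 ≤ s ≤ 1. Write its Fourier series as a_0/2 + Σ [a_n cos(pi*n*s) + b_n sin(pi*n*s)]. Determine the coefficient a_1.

a_1 = ∫_{-1}^{1} v(s) cos(pi*s) ds.
v is even and cos(pi*s) is even, so the integrand is even and a_1 = 2 ∫_0^{1} v(s) cos(pi*s) ds.
Integrating by parts (boundary term plus one more integral), an antiderivative of (-s) cos(pi*s) is -s*sin(pi*s)/pi - cos(pi*s)/pi**2; evaluating from 0 to 1: ∫_{0}^{1} (-s) cos(pi*s) ds = (pi**(-2)) - (-1/pi**2) = 2/pi**2.
Hence a_1 = 2·(2/pi**2) = 4/pi**2.

4/pi**2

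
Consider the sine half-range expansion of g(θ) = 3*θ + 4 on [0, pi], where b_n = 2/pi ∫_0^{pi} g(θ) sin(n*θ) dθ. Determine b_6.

-1

b_6 = 2/pi ∫_0^{pi} (3*θ + 4) sin(6*θ) dθ.
Integrating by parts (boundary term plus one more integral), an antiderivative of (3*θ + 4) sin(6*θ) is -θ*cos(6*θ)/2 + sin(6*θ)/12 - 2*cos(6*θ)/3; evaluating from 0 to pi: ∫_{0}^{pi} (3*θ + 4) sin(6*θ) dθ = (-pi/2 - 2/3) - (-2/3) = -pi/2.
Hence b_6 = (2/pi)·(-pi/2) = -1.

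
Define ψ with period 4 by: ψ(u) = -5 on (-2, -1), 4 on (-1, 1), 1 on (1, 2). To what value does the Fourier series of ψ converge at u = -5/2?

1

u = -5/2 differs from u = 3/2 by -1 full period(s), and the series is 4-periodic.
ψ is continuous at u = 3/2 with value 1, so the series converges to 1 there.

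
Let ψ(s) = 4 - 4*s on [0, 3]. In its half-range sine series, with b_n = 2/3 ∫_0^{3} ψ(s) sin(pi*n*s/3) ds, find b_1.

b_1 = 2/3 ∫_0^{3} (4 - 4*s) sin(pi*s/3) ds.
Integrating by parts (boundary term plus one more integral), an antiderivative of (4 - 4*s) sin(pi*s/3) is 12*s*cos(pi*s/3)/pi - 36*sin(pi*s/3)/pi**2 - 12*cos(pi*s/3)/pi; evaluating from 0 to 3: ∫_{0}^{3} (4 - 4*s) sin(pi*s/3) ds = (-24/pi) - (-12/pi) = -12/pi.
Hence b_1 = (2/3)·(-12/pi) = -8/pi.

-8/pi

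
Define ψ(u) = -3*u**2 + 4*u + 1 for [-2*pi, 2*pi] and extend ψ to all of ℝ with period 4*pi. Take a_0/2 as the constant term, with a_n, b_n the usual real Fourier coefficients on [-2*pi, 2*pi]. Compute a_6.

-4/3

a_6 = (1/(2*pi)) ∫_{-2*pi}^{2*pi} ψ(u) cos(3*u) du.
Integrating by parts twice (tabular method), an antiderivative of (-3*u**2 + 4*u + 1) cos(3*u) is -u**2*sin(3*u) + 4*u*sin(3*u)/3 - 2*u*cos(3*u)/3 + 5*sin(3*u)/9 + 4*cos(3*u)/9; evaluating from -2*pi to 2*pi: ∫_{-2*pi}^{2*pi} (-3*u**2 + 4*u + 1) cos(3*u) du = (4/9 - 4*pi/3) - (4/9 + 4*pi/3) = -8*pi/3.
Hence a_6 = (1/(2*pi))·(-8*pi/3) = -4/3.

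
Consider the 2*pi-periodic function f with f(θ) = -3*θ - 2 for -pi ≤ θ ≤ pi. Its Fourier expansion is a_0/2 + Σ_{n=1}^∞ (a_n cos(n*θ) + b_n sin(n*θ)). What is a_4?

a_4 = 1/pi ∫_{-pi}^{pi} f(θ) cos(4*θ) dθ.
Integrating by parts (boundary term plus one more integral), an antiderivative of (-3*θ - 2) cos(4*θ) is -3*θ*sin(4*θ)/4 - sin(4*θ)/2 - 3*cos(4*θ)/16; evaluating from -pi to pi: ∫_{-pi}^{pi} (-3*θ - 2) cos(4*θ) dθ = (-3/16) - (-3/16) = 0.
Hence a_4 = (1/pi)·(0) = 0.

0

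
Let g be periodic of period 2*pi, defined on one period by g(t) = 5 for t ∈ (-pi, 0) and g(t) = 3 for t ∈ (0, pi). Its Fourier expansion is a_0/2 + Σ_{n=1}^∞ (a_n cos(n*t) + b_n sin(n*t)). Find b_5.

b_5 = 1/pi ∫_{-pi}^{pi} g(t) sin(5*t) dt.
Split the integral at the breakpoints.
Directly, an antiderivative of (5) sin(5*t) is -cos(5*t); evaluating from -pi to 0: ∫_{-pi}^{0} (5) sin(5*t) dt = (-1) - (1) = -2.
Directly, an antiderivative of (3) sin(5*t) is -3*cos(5*t)/5; evaluating from 0 to pi: ∫_{0}^{pi} (3) sin(5*t) dt = (3/5) - (-3/5) = 6/5.
Summing the pieces and multiplying by (1/pi) gives b_5 = -4/(5*pi).

-4/(5*pi)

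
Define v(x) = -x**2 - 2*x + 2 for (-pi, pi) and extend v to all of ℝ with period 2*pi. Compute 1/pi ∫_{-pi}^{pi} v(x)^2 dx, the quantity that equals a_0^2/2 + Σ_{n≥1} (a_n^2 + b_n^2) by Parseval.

8 + 2*pi**4/5

1/pi ∫_{-pi}^{pi} v(x)^2 dx = 1/pi · (2*pi*(20 + pi**4)/5) = 8 + 2*pi**4/5.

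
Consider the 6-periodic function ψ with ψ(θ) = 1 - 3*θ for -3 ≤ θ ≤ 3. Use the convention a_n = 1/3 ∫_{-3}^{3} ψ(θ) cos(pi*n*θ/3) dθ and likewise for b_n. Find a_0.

a_0 = 1/3 ∫_{-3}^{3} ψ(θ) dθ = 1/3 · (6) = 2.

2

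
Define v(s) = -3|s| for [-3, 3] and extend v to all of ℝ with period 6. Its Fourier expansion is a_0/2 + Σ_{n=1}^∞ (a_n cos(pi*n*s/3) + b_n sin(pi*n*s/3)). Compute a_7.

a_7 = 1/3 ∫_{-3}^{3} v(s) cos(7*pi*s/3) ds.
v is even and cos(7*pi*s/3) is even, so the integrand is even and a_7 = 2/3 ∫_0^{3} v(s) cos(7*pi*s/3) ds.
Integrating by parts (boundary term plus one more integral), an antiderivative of (-3*s) cos(7*pi*s/3) is -9*s*sin(7*pi*s/3)/(7*pi) - 27*cos(7*pi*s/3)/(49*pi**2); evaluating from 0 to 3: ∫_{0}^{3} (-3*s) cos(7*pi*s/3) ds = (27/(49*pi**2)) - (-27/(49*pi**2)) = 54/(49*pi**2).
Hence a_7 = (2/3)·(54/(49*pi**2)) = 36/(49*pi**2).

36/(49*pi**2)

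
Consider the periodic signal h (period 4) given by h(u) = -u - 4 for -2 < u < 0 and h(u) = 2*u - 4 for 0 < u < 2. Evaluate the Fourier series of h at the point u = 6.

-1

u = 6 differs from u = -2 by 2 full period(s), and the series is 4-periodic.
At u = -2 the one-sided limits are h(-2^-) = 0 and h(-2^+) = -2.
By Dirichlet's theorem the series converges to their average, [(0) + (-2)]/2 = -1.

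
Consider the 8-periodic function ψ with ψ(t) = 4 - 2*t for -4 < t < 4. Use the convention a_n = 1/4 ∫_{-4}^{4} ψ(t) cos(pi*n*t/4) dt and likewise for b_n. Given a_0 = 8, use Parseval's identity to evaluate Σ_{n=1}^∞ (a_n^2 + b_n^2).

128/3

Parseval: a_0^2/2 + Σ_{n≥1} (a_n^2+b_n^2) = 1/4 ∫_{-4}^{4} ψ(t)^2 dt = 224/3.
Subtract a_0^2/2 = 32: Σ (a_n^2+b_n^2) = 128/3.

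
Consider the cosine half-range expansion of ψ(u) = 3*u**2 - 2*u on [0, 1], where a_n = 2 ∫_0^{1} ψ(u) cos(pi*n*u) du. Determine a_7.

-4/(49*pi**2)

a_7 = 2 ∫_0^{1} (3*u**2 - 2*u) cos(7*pi*u) du.
Integrating by parts twice (tabular method), an antiderivative of (3*u**2 - 2*u) cos(7*pi*u) is 3*u**2*sin(7*pi*u)/(7*pi) - 2*u*sin(7*pi*u)/(7*pi) + 6*u*cos(7*pi*u)/(49*pi**2) - 6*sin(7*pi*u)/(343*pi**3) - 2*cos(7*pi*u)/(49*pi**2); evaluating from 0 to 1: ∫_{0}^{1} (3*u**2 - 2*u) cos(7*pi*u) du = (-4/(49*pi**2)) - (-2/(49*pi**2)) = -2/(49*pi**2).
Hence a_7 = 2·(-2/(49*pi**2)) = -4/(49*pi**2).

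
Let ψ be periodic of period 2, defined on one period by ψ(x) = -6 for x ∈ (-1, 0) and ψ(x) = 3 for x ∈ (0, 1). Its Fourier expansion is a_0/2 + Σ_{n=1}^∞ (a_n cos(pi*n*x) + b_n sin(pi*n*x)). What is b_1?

18/pi

b_1 = ∫_{-1}^{1} ψ(x) sin(pi*x) dx.
Split the integral at the breakpoints.
Directly, an antiderivative of (-6) sin(pi*x) is 6*cos(pi*x)/pi; evaluating from -1 to 0: ∫_{-1}^{0} (-6) sin(pi*x) dx = (6/pi) - (-6/pi) = 12/pi.
Directly, an antiderivative of (3) sin(pi*x) is -3*cos(pi*x)/pi; evaluating from 0 to 1: ∫_{0}^{1} (3) sin(pi*x) dx = (3/pi) - (-3/pi) = 6/pi.
Summing the pieces gives b_1 = 18/pi.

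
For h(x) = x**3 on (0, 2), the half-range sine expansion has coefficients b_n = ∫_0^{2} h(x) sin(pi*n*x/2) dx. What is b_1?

-96/pi**3 + 16/pi

b_1 = ∫_0^{2} (x**3) sin(pi*x/2) dx.
Integrating by parts three times (tabular method), an antiderivative of (x**3) sin(pi*x/2) is -2*x**3*cos(pi*x/2)/pi + 12*x**2*sin(pi*x/2)/pi**2 + 48*x*cos(pi*x/2)/pi**3 - 96*sin(pi*x/2)/pi**4; evaluating from 0 to 2: ∫_{0}^{2} (x**3) sin(pi*x/2) dx = (-96/pi**3 + 16/pi) - (0) = -96/pi**3 + 16/pi.
Hence b_1 = -96/pi**3 + 16/pi.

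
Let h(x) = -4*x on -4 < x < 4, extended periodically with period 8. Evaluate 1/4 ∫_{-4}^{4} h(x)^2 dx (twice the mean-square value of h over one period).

1/4 ∫_{-4}^{4} h(x)^2 dx = 1/4 · (2048/3) = 512/3.

512/3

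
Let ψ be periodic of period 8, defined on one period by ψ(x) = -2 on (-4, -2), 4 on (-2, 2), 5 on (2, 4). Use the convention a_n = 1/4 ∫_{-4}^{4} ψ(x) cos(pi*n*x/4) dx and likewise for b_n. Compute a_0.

11/2

a_0 = 1/4 ∫_{-4}^{4} ψ(x) dx = 1/4 · (22) = 11/2.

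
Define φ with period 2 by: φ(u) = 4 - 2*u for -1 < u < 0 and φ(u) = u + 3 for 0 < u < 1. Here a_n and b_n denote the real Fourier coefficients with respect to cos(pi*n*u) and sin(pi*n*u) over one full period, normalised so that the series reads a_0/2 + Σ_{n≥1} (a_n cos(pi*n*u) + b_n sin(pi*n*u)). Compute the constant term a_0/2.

17/4

a_0 = ∫_{-1}^{1} φ(u) du = 17/2.
So the constant term a_0/2 = 17/4.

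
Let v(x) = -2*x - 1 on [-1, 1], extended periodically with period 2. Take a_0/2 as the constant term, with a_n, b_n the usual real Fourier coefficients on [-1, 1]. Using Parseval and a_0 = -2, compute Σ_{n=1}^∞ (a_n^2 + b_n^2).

Parseval: a_0^2/2 + Σ_{n≥1} (a_n^2+b_n^2) = ∫_{-1}^{1} v(x)^2 dx = 14/3.
Subtract a_0^2/2 = 2: Σ (a_n^2+b_n^2) = 8/3.

8/3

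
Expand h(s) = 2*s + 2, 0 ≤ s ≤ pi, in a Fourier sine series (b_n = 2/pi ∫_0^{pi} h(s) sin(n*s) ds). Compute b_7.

b_7 = 2/pi ∫_0^{pi} (2*s + 2) sin(7*s) ds.
Integrating by parts (boundary term plus one more integral), an antiderivative of (2*s + 2) sin(7*s) is -2*s*cos(7*s)/7 + 2*sin(7*s)/49 - 2*cos(7*s)/7; evaluating from 0 to pi: ∫_{0}^{pi} (2*s + 2) sin(7*s) ds = (2/7 + 2*pi/7) - (-2/7) = 4/7 + 2*pi/7.
Hence b_7 = (2/pi)·(4/7 + 2*pi/7) = 4*(2 + pi)/(7*pi).

4*(2 + pi)/(7*pi)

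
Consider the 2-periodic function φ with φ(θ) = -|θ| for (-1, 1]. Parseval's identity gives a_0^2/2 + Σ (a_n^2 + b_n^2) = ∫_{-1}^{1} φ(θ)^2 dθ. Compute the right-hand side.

2/3

∫_{-1}^{1} φ(θ)^2 dθ = 2/3.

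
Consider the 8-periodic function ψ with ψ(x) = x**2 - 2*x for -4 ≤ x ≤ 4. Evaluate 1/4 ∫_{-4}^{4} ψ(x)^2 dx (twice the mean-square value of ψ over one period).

1/4 ∫_{-4}^{4} ψ(x)^2 dx = 1/4 · (8704/15) = 2176/15.

2176/15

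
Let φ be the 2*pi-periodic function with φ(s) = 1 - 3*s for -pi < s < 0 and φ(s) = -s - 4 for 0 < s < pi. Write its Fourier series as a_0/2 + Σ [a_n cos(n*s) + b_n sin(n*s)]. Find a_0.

a_0 = 1/pi ∫_{-pi}^{pi} φ(s) ds = 1/pi · (pi*(-3 + pi)) = -3 + pi.

-3 + pi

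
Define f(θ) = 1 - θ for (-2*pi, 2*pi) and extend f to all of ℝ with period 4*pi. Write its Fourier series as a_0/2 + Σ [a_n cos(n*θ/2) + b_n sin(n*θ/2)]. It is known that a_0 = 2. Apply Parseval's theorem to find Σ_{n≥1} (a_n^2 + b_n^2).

8*pi**2/3

Parseval: a_0^2/2 + Σ_{n≥1} (a_n^2+b_n^2) = (1/(2*pi)) ∫_{-2*pi}^{2*pi} f(θ)^2 dθ = 2 + 8*pi**2/3.
Subtract a_0^2/2 = 2: Σ (a_n^2+b_n^2) = 8*pi**2/3.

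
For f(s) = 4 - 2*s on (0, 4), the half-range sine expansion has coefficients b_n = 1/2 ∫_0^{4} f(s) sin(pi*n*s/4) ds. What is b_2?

8/pi

b_2 = 1/2 ∫_0^{4} (4 - 2*s) sin(pi*s/2) ds.
Integrating by parts (boundary term plus one more integral), an antiderivative of (4 - 2*s) sin(pi*s/2) is 4*s*cos(pi*s/2)/pi - 8*sin(pi*s/2)/pi**2 - 8*cos(pi*s/2)/pi; evaluating from 0 to 4: ∫_{0}^{4} (4 - 2*s) sin(pi*s/2) ds = (8/pi) - (-8/pi) = 16/pi.
Hence b_2 = (1/2)·(16/pi) = 8/pi.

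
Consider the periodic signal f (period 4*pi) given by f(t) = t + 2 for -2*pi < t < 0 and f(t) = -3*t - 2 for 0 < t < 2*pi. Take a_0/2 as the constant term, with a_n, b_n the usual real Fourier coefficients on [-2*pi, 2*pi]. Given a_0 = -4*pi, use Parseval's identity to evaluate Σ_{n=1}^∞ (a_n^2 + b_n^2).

8 + 8*pi + 16*pi**2/3

Parseval: a_0^2/2 + Σ_{n≥1} (a_n^2+b_n^2) = (1/(2*pi)) ∫_{-2*pi}^{2*pi} f(t)^2 dt = 8 + 8*pi + 40*pi**2/3.
Subtract a_0^2/2 = 8*pi**2: Σ (a_n^2+b_n^2) = 8 + 8*pi + 16*pi**2/3.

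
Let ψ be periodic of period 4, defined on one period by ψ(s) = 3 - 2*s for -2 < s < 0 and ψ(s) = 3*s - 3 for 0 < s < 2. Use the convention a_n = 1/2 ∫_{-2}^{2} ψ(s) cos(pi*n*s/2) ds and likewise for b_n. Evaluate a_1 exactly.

-20/pi**2

a_1 = 1/2 ∫_{-2}^{2} ψ(s) cos(pi*s/2) ds.
Split the integral at the breakpoints.
Integrating by parts (boundary term plus one more integral), an antiderivative of (3 - 2*s) cos(pi*s/2) is -4*s*sin(pi*s/2)/pi + 6*sin(pi*s/2)/pi - 8*cos(pi*s/2)/pi**2; evaluating from -2 to 0: ∫_{-2}^{0} (3 - 2*s) cos(pi*s/2) ds = (-8/pi**2) - (8/pi**2) = -16/pi**2.
Integrating by parts (boundary term plus one more integral), an antiderivative of (3*s - 3) cos(pi*s/2) is 6*s*sin(pi*s/2)/pi - 6*sin(pi*s/2)/pi + 12*cos(pi*s/2)/pi**2; evaluating from 0 to 2: ∫_{0}^{2} (3*s - 3) cos(pi*s/2) ds = (-12/pi**2) - (12/pi**2) = -24/pi**2.
Summing the pieces and multiplying by (1/2) gives a_1 = -20/pi**2.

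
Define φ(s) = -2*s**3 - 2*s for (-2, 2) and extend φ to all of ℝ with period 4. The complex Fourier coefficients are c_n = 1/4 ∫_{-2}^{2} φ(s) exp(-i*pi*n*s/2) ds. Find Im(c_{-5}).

Since φ is real-valued, Im(c_{-5}) = -1/4 ∫_{-2}^{2} φ(s) sin(-5*pi*s/2) ds = b_{5}/2.
φ is odd and sin(-5*pi*s/2) is odd, so the integrand is even: ∫_{-2}^{2} φ(s) sin(-5*pi*s/2) ds = 2∫_0^{2} φ(s) sin(-5*pi*s/2) ds.
Integrating by parts three times (tabular method), an antiderivative of (-2*s**3 - 2*s) sin(-5*pi*s/2) is -4*s**3*cos(5*pi*s/2)/(5*pi) + 24*s**2*sin(5*pi*s/2)/(25*pi**2) - 4*s*cos(5*pi*s/2)/(5*pi) + 96*s*cos(5*pi*s/2)/(125*pi**3) - 192*sin(5*pi*s/2)/(625*pi**4) + 8*sin(5*pi*s/2)/(25*pi**2); evaluating from 0 to 2: ∫_{0}^{2} (-2*s**3 - 2*s) sin(-5*pi*s/2) ds = (-192/(125*pi**3) + 8/pi) - (0) = -192/(125*pi**3) + 8/pi.
So ∫_{-2}^{2} φ(s) sin(-5*pi*s/2) ds = -384/(125*pi**3) + 16/pi.
Hence Im(c_{-5}) = (-1/4)·(-384/(125*pi**3) + 16/pi) = -4/pi + 96/(125*pi**3).

-4/pi + 96/(125*pi**3)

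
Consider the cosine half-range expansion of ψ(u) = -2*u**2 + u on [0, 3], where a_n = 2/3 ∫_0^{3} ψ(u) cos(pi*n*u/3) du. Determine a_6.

-2/pi**2

a_6 = 2/3 ∫_0^{3} (-2*u**2 + u) cos(2*pi*u) du.
Integrating by parts twice (tabular method), an antiderivative of (-2*u**2 + u) cos(2*pi*u) is -u**2*sin(2*pi*u)/pi + u*sin(2*pi*u)/(2*pi) - u*cos(2*pi*u)/pi**2 + sin(2*pi*u)/(2*pi**3) + cos(2*pi*u)/(4*pi**2); evaluating from 0 to 3: ∫_{0}^{3} (-2*u**2 + u) cos(2*pi*u) du = (-11/(4*pi**2)) - (1/(4*pi**2)) = -3/pi**2.
Hence a_6 = (2/3)·(-3/pi**2) = -2/pi**2.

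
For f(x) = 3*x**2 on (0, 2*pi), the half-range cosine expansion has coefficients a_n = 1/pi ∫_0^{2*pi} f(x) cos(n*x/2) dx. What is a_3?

-16/3

a_3 = 1/pi ∫_0^{2*pi} (3*x**2) cos(3*x/2) dx.
Integrating by parts twice (tabular method), an antiderivative of (3*x**2) cos(3*x/2) is 2*x**2*sin(3*x/2) + 8*x*cos(3*x/2)/3 - 16*sin(3*x/2)/9; evaluating from 0 to 2*pi: ∫_{0}^{2*pi} (3*x**2) cos(3*x/2) dx = (-16*pi/3) - (0) = -16*pi/3.
Hence a_3 = (1/pi)·(-16*pi/3) = -16/3.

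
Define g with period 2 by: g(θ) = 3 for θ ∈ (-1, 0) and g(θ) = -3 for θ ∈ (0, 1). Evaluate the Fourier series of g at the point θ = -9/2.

θ = -9/2 differs from θ = -1/2 by -2 full period(s), and the series is 2-periodic.
g is continuous at θ = -1/2 with value 3, so the series converges to 3 there.

3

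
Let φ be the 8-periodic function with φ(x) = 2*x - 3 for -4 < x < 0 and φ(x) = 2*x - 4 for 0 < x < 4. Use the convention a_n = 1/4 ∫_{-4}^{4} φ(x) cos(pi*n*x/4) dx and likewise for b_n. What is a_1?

0

a_1 = 1/4 ∫_{-4}^{4} φ(x) cos(pi*x/4) dx.
Split the integral at the breakpoints.
Integrating by parts (boundary term plus one more integral), an antiderivative of (2*x - 3) cos(pi*x/4) is 8*x*sin(pi*x/4)/pi - 12*sin(pi*x/4)/pi + 32*cos(pi*x/4)/pi**2; evaluating from -4 to 0: ∫_{-4}^{0} (2*x - 3) cos(pi*x/4) dx = (32/pi**2) - (-32/pi**2) = 64/pi**2.
Integrating by parts (boundary term plus one more integral), an antiderivative of (2*x - 4) cos(pi*x/4) is 8*x*sin(pi*x/4)/pi - 16*sin(pi*x/4)/pi + 32*cos(pi*x/4)/pi**2; evaluating from 0 to 4: ∫_{0}^{4} (2*x - 4) cos(pi*x/4) dx = (-32/pi**2) - (32/pi**2) = -64/pi**2.
Summing the pieces and multiplying by (1/4) gives a_1 = 0.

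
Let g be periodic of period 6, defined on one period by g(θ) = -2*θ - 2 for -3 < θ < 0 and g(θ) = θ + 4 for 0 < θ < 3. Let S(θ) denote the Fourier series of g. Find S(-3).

11/2

At θ = -3 the one-sided limits are g(-3^-) = 7 and g(-3^+) = 4.
By Dirichlet's theorem the series converges to their average, [(7) + (4)]/2 = 11/2.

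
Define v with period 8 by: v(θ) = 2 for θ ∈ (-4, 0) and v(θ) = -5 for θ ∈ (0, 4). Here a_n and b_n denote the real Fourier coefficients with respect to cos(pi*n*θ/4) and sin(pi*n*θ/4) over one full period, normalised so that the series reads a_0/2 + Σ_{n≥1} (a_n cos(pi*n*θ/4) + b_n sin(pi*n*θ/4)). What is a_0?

a_0 = 1/4 ∫_{-4}^{4} v(θ) dθ = 1/4 · (-12) = -3.

-3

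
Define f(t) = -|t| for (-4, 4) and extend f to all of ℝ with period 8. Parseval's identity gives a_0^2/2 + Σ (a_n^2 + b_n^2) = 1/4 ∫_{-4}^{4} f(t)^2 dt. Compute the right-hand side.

1/4 ∫_{-4}^{4} f(t)^2 dt = 1/4 · (128/3) = 32/3.

32/3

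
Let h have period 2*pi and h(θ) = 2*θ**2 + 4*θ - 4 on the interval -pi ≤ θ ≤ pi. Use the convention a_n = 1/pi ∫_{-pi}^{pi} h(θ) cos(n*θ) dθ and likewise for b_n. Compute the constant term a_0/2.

-4 + 2*pi**2/3

a_0 = 1/pi ∫_{-pi}^{pi} h(θ) dθ = 1/pi · (4*pi*(-6 + pi**2)/3) = -8 + 4*pi**2/3.
So the constant term a_0/2 = -4 + 2*pi**2/3.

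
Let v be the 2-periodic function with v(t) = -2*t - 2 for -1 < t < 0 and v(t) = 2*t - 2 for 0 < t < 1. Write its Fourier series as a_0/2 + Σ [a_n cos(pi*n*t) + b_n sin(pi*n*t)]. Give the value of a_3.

a_3 = ∫_{-1}^{1} v(t) cos(3*pi*t) dt.
v is even and cos(3*pi*t) is even, so the integrand is even and a_3 = 2 ∫_0^{1} v(t) cos(3*pi*t) dt.
Integrating by parts (boundary term plus one more integral), an antiderivative of (2*t - 2) cos(3*pi*t) is 2*t*sin(3*pi*t)/(3*pi) - 2*sin(3*pi*t)/(3*pi) + 2*cos(3*pi*t)/(9*pi**2); evaluating from 0 to 1: ∫_{0}^{1} (2*t - 2) cos(3*pi*t) dt = (-2/(9*pi**2)) - (2/(9*pi**2)) = -4/(9*pi**2).
Hence a_3 = 2·(-4/(9*pi**2)) = -8/(9*pi**2).

-8/(9*pi**2)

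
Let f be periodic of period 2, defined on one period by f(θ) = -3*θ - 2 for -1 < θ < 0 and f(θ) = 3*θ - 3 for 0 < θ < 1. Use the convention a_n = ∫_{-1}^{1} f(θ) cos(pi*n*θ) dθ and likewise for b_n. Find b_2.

0

b_2 = ∫_{-1}^{1} f(θ) sin(2*pi*θ) dθ.
Split the integral at the breakpoints.
Integrating by parts (boundary term plus one more integral), an antiderivative of (-3*θ - 2) sin(2*pi*θ) is 3*θ*cos(2*pi*θ)/(2*pi) - 3*sin(2*pi*θ)/(4*pi**2) + cos(2*pi*θ)/pi; evaluating from -1 to 0: ∫_{-1}^{0} (-3*θ - 2) sin(2*pi*θ) dθ = (1/pi) - (-1/(2*pi)) = 3/(2*pi).
Integrating by parts (boundary term plus one more integral), an antiderivative of (3*θ - 3) sin(2*pi*θ) is -3*θ*cos(2*pi*θ)/(2*pi) + 3*sin(2*pi*θ)/(4*pi**2) + 3*cos(2*pi*θ)/(2*pi); evaluating from 0 to 1: ∫_{0}^{1} (3*θ - 3) sin(2*pi*θ) dθ = (0) - (3/(2*pi)) = -3/(2*pi).
Summing the pieces gives b_2 = 0.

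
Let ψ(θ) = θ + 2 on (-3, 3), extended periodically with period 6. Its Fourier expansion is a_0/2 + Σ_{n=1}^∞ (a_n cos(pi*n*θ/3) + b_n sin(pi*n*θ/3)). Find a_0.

a_0 = 1/3 ∫_{-3}^{3} ψ(θ) dθ = 1/3 · (12) = 4.

4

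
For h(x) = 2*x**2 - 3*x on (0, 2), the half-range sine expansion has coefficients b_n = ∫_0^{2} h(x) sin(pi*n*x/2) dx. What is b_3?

b_3 = ∫_0^{2} (2*x**2 - 3*x) sin(3*pi*x/2) dx.
Integrating by parts twice (tabular method), an antiderivative of (2*x**2 - 3*x) sin(3*pi*x/2) is -4*x**2*cos(3*pi*x/2)/(3*pi) + 16*x*sin(3*pi*x/2)/(9*pi**2) + 2*x*cos(3*pi*x/2)/pi - 4*sin(3*pi*x/2)/(3*pi**2) + 32*cos(3*pi*x/2)/(27*pi**3); evaluating from 0 to 2: ∫_{0}^{2} (2*x**2 - 3*x) sin(3*pi*x/2) dx = (4*(-8 + 9*pi**2)/(27*pi**3)) - (32/(27*pi**3)) = 4*(-16 + 9*pi**2)/(27*pi**3).
Hence b_3 = 4*(-16 + 9*pi**2)/(27*pi**3).

4*(-16 + 9*pi**2)/(27*pi**3)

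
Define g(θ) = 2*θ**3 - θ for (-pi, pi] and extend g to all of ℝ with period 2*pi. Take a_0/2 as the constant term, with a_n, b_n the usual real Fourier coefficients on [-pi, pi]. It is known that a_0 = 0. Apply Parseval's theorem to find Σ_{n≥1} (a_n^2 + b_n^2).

Parseval: a_0^2/2 + Σ_{n≥1} (a_n^2+b_n^2) = 1/pi ∫_{-pi}^{pi} g(θ)^2 dθ = 2*pi**2*(-84*pi**2 + 35 + 60*pi**4)/105.
Subtract a_0^2/2 = 0: Σ (a_n^2+b_n^2) = 2*pi**2*(-84*pi**2 + 35 + 60*pi**4)/105.

2*pi**2*(-84*pi**2 + 35 + 60*pi**4)/105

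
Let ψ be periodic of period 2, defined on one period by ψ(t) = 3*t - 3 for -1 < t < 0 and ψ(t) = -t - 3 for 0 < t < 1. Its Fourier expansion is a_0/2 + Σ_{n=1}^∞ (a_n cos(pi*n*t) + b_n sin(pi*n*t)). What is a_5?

a_5 = ∫_{-1}^{1} ψ(t) cos(5*pi*t) dt.
Split the integral at the breakpoints.
Integrating by parts (boundary term plus one more integral), an antiderivative of (3*t - 3) cos(5*pi*t) is 3*t*sin(5*pi*t)/(5*pi) - 3*sin(5*pi*t)/(5*pi) + 3*cos(5*pi*t)/(25*pi**2); evaluating from -1 to 0: ∫_{-1}^{0} (3*t - 3) cos(5*pi*t) dt = (3/(25*pi**2)) - (-3/(25*pi**2)) = 6/(25*pi**2).
Integrating by parts (boundary term plus one more integral), an antiderivative of (-t - 3) cos(5*pi*t) is -t*sin(5*pi*t)/(5*pi) - 3*sin(5*pi*t)/(5*pi) - cos(5*pi*t)/(25*pi**2); evaluating from 0 to 1: ∫_{0}^{1} (-t - 3) cos(5*pi*t) dt = (1/(25*pi**2)) - (-1/(25*pi**2)) = 2/(25*pi**2).
Summing the pieces gives a_5 = 8/(25*pi**2).

8/(25*pi**2)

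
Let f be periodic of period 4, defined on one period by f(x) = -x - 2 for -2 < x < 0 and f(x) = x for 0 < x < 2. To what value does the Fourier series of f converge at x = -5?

x = -5 differs from x = -1 by -1 full period(s), and the series is 4-periodic.
f is continuous at x = -1 with value -1, so the series converges to -1 there.

-1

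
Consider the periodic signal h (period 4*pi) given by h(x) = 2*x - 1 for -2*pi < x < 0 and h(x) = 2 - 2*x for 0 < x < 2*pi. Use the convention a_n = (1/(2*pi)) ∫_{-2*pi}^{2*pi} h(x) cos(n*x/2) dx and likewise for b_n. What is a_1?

a_1 = (1/(2*pi)) ∫_{-2*pi}^{2*pi} h(x) cos(x/2) dx.
Split the integral at the breakpoints.
Integrating by parts (boundary term plus one more integral), an antiderivative of (2*x - 1) cos(x/2) is 4*x*sin(x/2) - 2*sin(x/2) + 8*cos(x/2); evaluating from -2*pi to 0: ∫_{-2*pi}^{0} (2*x - 1) cos(x/2) dx = (8) - (-8) = 16.
Integrating by parts (boundary term plus one more integral), an antiderivative of (2 - 2*x) cos(x/2) is -4*x*sin(x/2) + 4*sin(x/2) - 8*cos(x/2); evaluating from 0 to 2*pi: ∫_{0}^{2*pi} (2 - 2*x) cos(x/2) dx = (8) - (-8) = 16.
Summing the pieces and multiplying by (1/(2*pi)) gives a_1 = 16/pi.

16/pi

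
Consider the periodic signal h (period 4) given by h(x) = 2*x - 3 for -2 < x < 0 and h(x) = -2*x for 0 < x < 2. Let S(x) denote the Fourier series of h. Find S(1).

h is continuous at x = 1 with value -2, so the series converges to -2 there.

-2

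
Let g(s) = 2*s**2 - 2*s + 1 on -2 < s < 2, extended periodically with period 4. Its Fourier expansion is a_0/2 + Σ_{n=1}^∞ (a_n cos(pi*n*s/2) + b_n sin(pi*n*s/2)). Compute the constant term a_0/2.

a_0 = 1/2 ∫_{-2}^{2} g(s) ds = 1/2 · (44/3) = 22/3.
So the constant term a_0/2 = 11/3.

11/3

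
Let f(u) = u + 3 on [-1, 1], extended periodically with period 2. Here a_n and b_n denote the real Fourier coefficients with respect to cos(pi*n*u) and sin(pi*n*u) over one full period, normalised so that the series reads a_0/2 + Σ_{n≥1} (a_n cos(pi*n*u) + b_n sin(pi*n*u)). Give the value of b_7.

2/(7*pi)

b_7 = ∫_{-1}^{1} f(u) sin(7*pi*u) du.
Integrating by parts (boundary term plus one more integral), an antiderivative of (u + 3) sin(7*pi*u) is -u*cos(7*pi*u)/(7*pi) + sin(7*pi*u)/(49*pi**2) - 3*cos(7*pi*u)/(7*pi); evaluating from -1 to 1: ∫_{-1}^{1} (u + 3) sin(7*pi*u) du = (4/(7*pi)) - (2/(7*pi)) = 2/(7*pi).
Hence b_7 = 2/(7*pi).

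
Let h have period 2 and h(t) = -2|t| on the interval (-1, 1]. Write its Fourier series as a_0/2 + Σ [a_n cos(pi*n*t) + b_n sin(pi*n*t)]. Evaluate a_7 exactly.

8/(49*pi**2)

a_7 = ∫_{-1}^{1} h(t) cos(7*pi*t) dt.
h is even and cos(7*pi*t) is even, so the integrand is even and a_7 = 2 ∫_0^{1} h(t) cos(7*pi*t) dt.
Integrating by parts (boundary term plus one more integral), an antiderivative of (-2*t) cos(7*pi*t) is -2*t*sin(7*pi*t)/(7*pi) - 2*cos(7*pi*t)/(49*pi**2); evaluating from 0 to 1: ∫_{0}^{1} (-2*t) cos(7*pi*t) dt = (2/(49*pi**2)) - (-2/(49*pi**2)) = 4/(49*pi**2).
Hence a_7 = 2·(4/(49*pi**2)) = 8/(49*pi**2).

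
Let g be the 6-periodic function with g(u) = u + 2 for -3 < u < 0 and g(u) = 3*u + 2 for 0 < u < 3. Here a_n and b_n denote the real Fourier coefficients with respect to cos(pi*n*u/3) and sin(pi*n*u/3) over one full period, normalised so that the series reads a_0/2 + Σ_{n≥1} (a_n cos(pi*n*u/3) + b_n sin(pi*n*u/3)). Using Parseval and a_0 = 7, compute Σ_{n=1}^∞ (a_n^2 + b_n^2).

51/2

Parseval: a_0^2/2 + Σ_{n≥1} (a_n^2+b_n^2) = 1/3 ∫_{-3}^{3} g(u)^2 du = 50.
Subtract a_0^2/2 = 49/2: Σ (a_n^2+b_n^2) = 51/2.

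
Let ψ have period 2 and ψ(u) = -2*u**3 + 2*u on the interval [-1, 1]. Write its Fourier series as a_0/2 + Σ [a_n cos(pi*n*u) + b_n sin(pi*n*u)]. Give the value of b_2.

b_2 = ∫_{-1}^{1} ψ(u) sin(2*pi*u) du.
ψ is odd and sin(2*pi*u) is odd, so the integrand is even and b_2 = 2 ∫_0^{1} ψ(u) sin(2*pi*u) du.
Integrating by parts three times (tabular method), an antiderivative of (-2*u**3 + 2*u) sin(2*pi*u) is u**3*cos(2*pi*u)/pi - 3*u**2*sin(2*pi*u)/(2*pi**2) - u*cos(2*pi*u)/pi - 3*u*cos(2*pi*u)/(2*pi**3) + 3*sin(2*pi*u)/(4*pi**4) + sin(2*pi*u)/(2*pi**2); evaluating from 0 to 1: ∫_{0}^{1} (-2*u**3 + 2*u) sin(2*pi*u) du = (-3/(2*pi**3)) - (0) = -3/(2*pi**3).
Hence b_2 = 2·(-3/(2*pi**3)) = -3/pi**3.

-3/pi**3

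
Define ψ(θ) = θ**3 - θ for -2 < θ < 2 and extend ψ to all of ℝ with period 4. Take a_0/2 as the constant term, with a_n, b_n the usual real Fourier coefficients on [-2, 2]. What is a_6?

0

a_6 = 1/2 ∫_{-2}^{2} ψ(θ) cos(3*pi*θ) dθ.
ψ is odd and cos(3*pi*θ) is even, so the integrand is odd over a symmetric interval and the integral vanishes.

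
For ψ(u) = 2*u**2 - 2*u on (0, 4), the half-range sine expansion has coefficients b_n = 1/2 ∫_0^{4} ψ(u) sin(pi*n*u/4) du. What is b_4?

-12/pi

b_4 = 1/2 ∫_0^{4} (2*u**2 - 2*u) sin(pi*u) du.
Integrating by parts twice (tabular method), an antiderivative of (2*u**2 - 2*u) sin(pi*u) is -2*u**2*cos(pi*u)/pi + 4*u*sin(pi*u)/pi**2 + 2*u*cos(pi*u)/pi - 2*sin(pi*u)/pi**2 + 4*cos(pi*u)/pi**3; evaluating from 0 to 4: ∫_{0}^{4} (2*u**2 - 2*u) sin(pi*u) du = (-24/pi + 4/pi**3) - (4/pi**3) = -24/pi.
Hence b_4 = (1/2)·(-24/pi) = -12/pi.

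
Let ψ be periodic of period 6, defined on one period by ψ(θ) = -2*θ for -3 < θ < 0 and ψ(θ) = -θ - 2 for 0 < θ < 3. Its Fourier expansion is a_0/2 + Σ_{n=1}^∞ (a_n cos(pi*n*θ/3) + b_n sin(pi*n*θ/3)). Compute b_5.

b_5 = 1/3 ∫_{-3}^{3} ψ(θ) sin(5*pi*θ/3) dθ.
Split the integral at the breakpoints.
Integrating by parts (boundary term plus one more integral), an antiderivative of (-2*θ) sin(5*pi*θ/3) is 6*θ*cos(5*pi*θ/3)/(5*pi) - 18*sin(5*pi*θ/3)/(25*pi**2); evaluating from -3 to 0: ∫_{-3}^{0} (-2*θ) sin(5*pi*θ/3) dθ = (0) - (18/(5*pi)) = -18/(5*pi).
Integrating by parts (boundary term plus one more integral), an antiderivative of (-θ - 2) sin(5*pi*θ/3) is 3*θ*cos(5*pi*θ/3)/(5*pi) - 9*sin(5*pi*θ/3)/(25*pi**2) + 6*cos(5*pi*θ/3)/(5*pi); evaluating from 0 to 3: ∫_{0}^{3} (-θ - 2) sin(5*pi*θ/3) dθ = (-3/pi) - (6/(5*pi)) = -21/(5*pi).
Summing the pieces and multiplying by (1/3) gives b_5 = -13/(5*pi).

-13/(5*pi)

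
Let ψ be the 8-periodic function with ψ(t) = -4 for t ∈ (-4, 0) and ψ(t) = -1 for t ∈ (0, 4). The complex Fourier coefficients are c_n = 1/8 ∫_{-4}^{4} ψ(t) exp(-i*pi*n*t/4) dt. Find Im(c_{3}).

-1/pi

Since ψ is real-valued, Im(c_{3}) = -1/8 ∫_{-4}^{4} ψ(t) sin(3*pi*t/4) dt = -b_{3}/2.
Split the integral at the breakpoints.
Directly, an antiderivative of (-4) sin(3*pi*t/4) is 16*cos(3*pi*t/4)/(3*pi); evaluating from -4 to 0: ∫_{-4}^{0} (-4) sin(3*pi*t/4) dt = (16/(3*pi)) - (-16/(3*pi)) = 32/(3*pi).
Directly, an antiderivative of (-1) sin(3*pi*t/4) is 4*cos(3*pi*t/4)/(3*pi); evaluating from 0 to 4: ∫_{0}^{4} (-1) sin(3*pi*t/4) dt = (-4/(3*pi)) - (4/(3*pi)) = -8/(3*pi).
So ∫_{-4}^{4} ψ(t) sin(3*pi*t/4) dt = 8/pi.
Hence Im(c_{3}) = (-1/8)·(8/pi) = -1/pi.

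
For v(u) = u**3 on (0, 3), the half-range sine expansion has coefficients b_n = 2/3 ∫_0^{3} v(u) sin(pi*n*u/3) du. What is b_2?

-27/pi + 81/(2*pi**3)

b_2 = 2/3 ∫_0^{3} (u**3) sin(2*pi*u/3) du.
Integrating by parts three times (tabular method), an antiderivative of (u**3) sin(2*pi*u/3) is -3*u**3*cos(2*pi*u/3)/(2*pi) + 27*u**2*sin(2*pi*u/3)/(4*pi**2) + 81*u*cos(2*pi*u/3)/(4*pi**3) - 243*sin(2*pi*u/3)/(8*pi**4); evaluating from 0 to 3: ∫_{0}^{3} (u**3) sin(2*pi*u/3) du = (81*(3 - 2*pi**2)/(4*pi**3)) - (0) = 81*(3 - 2*pi**2)/(4*pi**3).
Hence b_2 = (2/3)·(81*(3 - 2*pi**2)/(4*pi**3)) = -27/pi + 81/(2*pi**3).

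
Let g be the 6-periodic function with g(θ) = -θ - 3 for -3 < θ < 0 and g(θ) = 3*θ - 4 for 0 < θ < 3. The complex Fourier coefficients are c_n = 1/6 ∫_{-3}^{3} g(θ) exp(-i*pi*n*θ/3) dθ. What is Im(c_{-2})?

-3/(2*pi)

Since g is real-valued, Im(c_{-2}) = -1/6 ∫_{-3}^{3} g(θ) sin(-2*pi*θ/3) dθ = b_{2}/2.
Split the integral at the breakpoints.
Integrating by parts (boundary term plus one more integral), an antiderivative of (-θ - 3) sin(-2*pi*θ/3) is -3*θ*cos(2*pi*θ/3)/(2*pi) + 9*sin(2*pi*θ/3)/(4*pi**2) - 9*cos(2*pi*θ/3)/(2*pi); evaluating from -3 to 0: ∫_{-3}^{0} (-θ - 3) sin(-2*pi*θ/3) dθ = (-9/(2*pi)) - (0) = -9/(2*pi).
Integrating by parts (boundary term plus one more integral), an antiderivative of (3*θ - 4) sin(-2*pi*θ/3) is 9*θ*cos(2*pi*θ/3)/(2*pi) - 27*sin(2*pi*θ/3)/(4*pi**2) - 6*cos(2*pi*θ/3)/pi; evaluating from 0 to 3: ∫_{0}^{3} (3*θ - 4) sin(-2*pi*θ/3) dθ = (15/(2*pi)) - (-6/pi) = 27/(2*pi).
So ∫_{-3}^{3} g(θ) sin(-2*pi*θ/3) dθ = 9/pi.
Hence Im(c_{-2}) = (-1/6)·(9/pi) = -3/(2*pi).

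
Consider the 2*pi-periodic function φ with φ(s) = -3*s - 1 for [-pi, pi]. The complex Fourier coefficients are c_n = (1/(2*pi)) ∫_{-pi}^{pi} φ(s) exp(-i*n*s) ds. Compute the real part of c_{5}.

0

Since φ is real-valued, Re(c_{5}) = (1/(2*pi)) ∫_{-pi}^{pi} φ(s) cos(5*s) ds = a_{5}/2.
Integrating by parts (boundary term plus one more integral), an antiderivative of (-3*s - 1) cos(5*s) is -3*s*sin(5*s)/5 - sin(5*s)/5 - 3*cos(5*s)/25; evaluating from -pi to pi: ∫_{-pi}^{pi} (-3*s - 1) cos(5*s) ds = (3/25) - (3/25) = 0.
Hence Re(c_{5}) = (1/(2*pi))·(0) = 0.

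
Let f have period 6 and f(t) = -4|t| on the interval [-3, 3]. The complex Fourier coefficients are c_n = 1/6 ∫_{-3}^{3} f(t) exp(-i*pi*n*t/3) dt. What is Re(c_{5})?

Since f is real-valued, Re(c_{5}) = 1/6 ∫_{-3}^{3} f(t) cos(5*pi*t/3) dt = a_{5}/2.
f is even and cos(5*pi*t/3) is even, so the integrand is even: ∫_{-3}^{3} f(t) cos(5*pi*t/3) dt = 2∫_0^{3} f(t) cos(5*pi*t/3) dt.
Integrating by parts (boundary term plus one more integral), an antiderivative of (-4*t) cos(5*pi*t/3) is -12*t*sin(5*pi*t/3)/(5*pi) - 36*cos(5*pi*t/3)/(25*pi**2); evaluating from 0 to 3: ∫_{0}^{3} (-4*t) cos(5*pi*t/3) dt = (36/(25*pi**2)) - (-36/(25*pi**2)) = 72/(25*pi**2).
So ∫_{-3}^{3} f(t) cos(5*pi*t/3) dt = 144/(25*pi**2).
Hence Re(c_{5}) = (1/6)·(144/(25*pi**2)) = 24/(25*pi**2).

24/(25*pi**2)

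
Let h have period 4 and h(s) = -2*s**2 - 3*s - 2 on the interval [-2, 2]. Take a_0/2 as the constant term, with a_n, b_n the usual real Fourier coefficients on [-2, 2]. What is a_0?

-28/3

a_0 = 1/2 ∫_{-2}^{2} h(s) ds = 1/2 · (-56/3) = -28/3.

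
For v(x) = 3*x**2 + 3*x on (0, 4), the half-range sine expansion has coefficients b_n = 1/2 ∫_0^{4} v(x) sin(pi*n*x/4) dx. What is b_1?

b_1 = 1/2 ∫_0^{4} (3*x**2 + 3*x) sin(pi*x/4) dx.
Integrating by parts twice (tabular method), an antiderivative of (3*x**2 + 3*x) sin(pi*x/4) is -12*x**2*cos(pi*x/4)/pi + 96*x*sin(pi*x/4)/pi**2 - 12*x*cos(pi*x/4)/pi + 48*sin(pi*x/4)/pi**2 + 384*cos(pi*x/4)/pi**3; evaluating from 0 to 4: ∫_{0}^{4} (3*x**2 + 3*x) sin(pi*x/4) dx = (-384/pi**3 + 240/pi) - (384/pi**3) = -768/pi**3 + 240/pi.
Hence b_1 = (1/2)·(-768/pi**3 + 240/pi) = -384/pi**3 + 120/pi.

-384/pi**3 + 120/pi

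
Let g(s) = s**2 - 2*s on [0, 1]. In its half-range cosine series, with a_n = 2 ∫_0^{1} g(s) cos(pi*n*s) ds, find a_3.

a_3 = 2 ∫_0^{1} (s**2 - 2*s) cos(3*pi*s) ds.
Integrating by parts twice (tabular method), an antiderivative of (s**2 - 2*s) cos(3*pi*s) is s**2*sin(3*pi*s)/(3*pi) - 2*s*sin(3*pi*s)/(3*pi) + 2*s*cos(3*pi*s)/(9*pi**2) - 2*sin(3*pi*s)/(27*pi**3) - 2*cos(3*pi*s)/(9*pi**2); evaluating from 0 to 1: ∫_{0}^{1} (s**2 - 2*s) cos(3*pi*s) ds = (0) - (-2/(9*pi**2)) = 2/(9*pi**2).
Hence a_3 = 2·(2/(9*pi**2)) = 4/(9*pi**2).

4/(9*pi**2)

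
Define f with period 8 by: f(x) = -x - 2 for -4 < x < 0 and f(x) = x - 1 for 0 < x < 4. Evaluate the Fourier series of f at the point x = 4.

At x = 4 the one-sided limits are f(4^-) = 3 and f(4^+) = 2.
By Dirichlet's theorem the series converges to their average, [(3) + (2)]/2 = 5/2.

5/2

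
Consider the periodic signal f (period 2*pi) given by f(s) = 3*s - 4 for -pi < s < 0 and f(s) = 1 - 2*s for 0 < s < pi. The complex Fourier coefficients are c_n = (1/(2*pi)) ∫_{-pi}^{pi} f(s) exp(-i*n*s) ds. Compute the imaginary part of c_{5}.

(-10 - pi)/(10*pi)

Since f is real-valued, Im(c_{5}) = -(1/(2*pi)) ∫_{-pi}^{pi} f(s) sin(5*s) ds = -b_{5}/2.
Split the integral at the breakpoints.
Integrating by parts (boundary term plus one more integral), an antiderivative of (3*s - 4) sin(5*s) is -3*s*cos(5*s)/5 + 3*sin(5*s)/25 + 4*cos(5*s)/5; evaluating from -pi to 0: ∫_{-pi}^{0} (3*s - 4) sin(5*s) ds = (4/5) - (-3*pi/5 - 4/5) = 8/5 + 3*pi/5.
Integrating by parts (boundary term plus one more integral), an antiderivative of (1 - 2*s) sin(5*s) is 2*s*cos(5*s)/5 - 2*sin(5*s)/25 - cos(5*s)/5; evaluating from 0 to pi: ∫_{0}^{pi} (1 - 2*s) sin(5*s) ds = (1/5 - 2*pi/5) - (-1/5) = 2/5 - 2*pi/5.
So ∫_{-pi}^{pi} f(s) sin(5*s) ds = pi/5 + 2.
Hence Im(c_{5}) = (-1/(2*pi))·(pi/5 + 2) = (-10 - pi)/(10*pi).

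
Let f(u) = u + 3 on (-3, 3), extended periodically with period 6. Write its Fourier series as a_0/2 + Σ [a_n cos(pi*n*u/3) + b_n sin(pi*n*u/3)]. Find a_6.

0

a_6 = 1/3 ∫_{-3}^{3} f(u) cos(2*pi*u) du.
Integrating by parts (boundary term plus one more integral), an antiderivative of (u + 3) cos(2*pi*u) is u*sin(2*pi*u)/(2*pi) + 3*sin(2*pi*u)/(2*pi) + cos(2*pi*u)/(4*pi**2); evaluating from -3 to 3: ∫_{-3}^{3} (u + 3) cos(2*pi*u) du = (1/(4*pi**2)) - (1/(4*pi**2)) = 0.
Hence a_6 = (1/3)·(0) = 0.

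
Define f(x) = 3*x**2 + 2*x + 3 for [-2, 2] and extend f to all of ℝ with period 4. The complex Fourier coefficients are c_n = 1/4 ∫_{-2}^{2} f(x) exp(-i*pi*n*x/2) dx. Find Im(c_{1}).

-4/pi

Since f is real-valued, Im(c_{1}) = -1/4 ∫_{-2}^{2} f(x) sin(pi*x/2) dx = -b_{1}/2.
Integrating by parts twice (tabular method), an antiderivative of (3*x**2 + 2*x + 3) sin(pi*x/2) is -6*x**2*cos(pi*x/2)/pi + 24*x*sin(pi*x/2)/pi**2 - 4*x*cos(pi*x/2)/pi + 8*sin(pi*x/2)/pi**2 - 6*cos(pi*x/2)/pi + 48*cos(pi*x/2)/pi**3; evaluating from -2 to 2: ∫_{-2}^{2} (3*x**2 + 2*x + 3) sin(pi*x/2) dx = (-48/pi**3 + 38/pi) - (-48/pi**3 + 22/pi) = 16/pi.
Hence Im(c_{1}) = (-1/4)·(16/pi) = -4/pi.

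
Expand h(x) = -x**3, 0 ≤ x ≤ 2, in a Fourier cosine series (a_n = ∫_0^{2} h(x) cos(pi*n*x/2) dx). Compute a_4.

a_4 = ∫_0^{2} (-x**3) cos(2*pi*x) dx.
Integrating by parts three times (tabular method), an antiderivative of (-x**3) cos(2*pi*x) is -x**3*sin(2*pi*x)/(2*pi) - 3*x**2*cos(2*pi*x)/(4*pi**2) + 3*x*sin(2*pi*x)/(4*pi**3) + 3*cos(2*pi*x)/(8*pi**4); evaluating from 0 to 2: ∫_{0}^{2} (-x**3) cos(2*pi*x) dx = (3*(1 - 8*pi**2)/(8*pi**4)) - (3/(8*pi**4)) = -3/pi**2.
Hence a_4 = -3/pi**2.

-3/pi**2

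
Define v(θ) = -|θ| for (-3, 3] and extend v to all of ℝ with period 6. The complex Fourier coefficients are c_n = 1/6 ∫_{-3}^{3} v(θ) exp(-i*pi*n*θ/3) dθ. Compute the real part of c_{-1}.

6/pi**2

Since v is real-valued, Re(c_{-1}) = 1/6 ∫_{-3}^{3} v(θ) cos(-pi*θ/3) dθ = a_{1}/2.
v is even and cos(-pi*θ/3) is even, so the integrand is even: ∫_{-3}^{3} v(θ) cos(-pi*θ/3) dθ = 2∫_0^{3} v(θ) cos(-pi*θ/3) dθ.
Integrating by parts (boundary term plus one more integral), an antiderivative of (-θ) cos(-pi*θ/3) is -3*θ*sin(pi*θ/3)/pi - 9*cos(pi*θ/3)/pi**2; evaluating from 0 to 3: ∫_{0}^{3} (-θ) cos(-pi*θ/3) dθ = (9/pi**2) - (-9/pi**2) = 18/pi**2.
So ∫_{-3}^{3} v(θ) cos(-pi*θ/3) dθ = 36/pi**2.
Hence Re(c_{-1}) = (1/6)·(36/pi**2) = 6/pi**2.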